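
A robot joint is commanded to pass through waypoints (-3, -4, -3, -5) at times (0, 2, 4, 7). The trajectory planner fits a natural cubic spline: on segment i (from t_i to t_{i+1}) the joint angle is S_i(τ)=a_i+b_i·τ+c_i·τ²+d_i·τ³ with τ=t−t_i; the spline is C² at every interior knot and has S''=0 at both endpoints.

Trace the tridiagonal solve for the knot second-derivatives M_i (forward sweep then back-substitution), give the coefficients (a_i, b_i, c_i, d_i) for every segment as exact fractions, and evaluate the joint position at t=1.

  seg 0: a=-3 b=-47/57 c=0 d=37/456
  seg 1: a=-4 b=17/114 c=37/76 d=-71/456
  seg 2: a=-3 b=13/57 c=-17/38 d=17/342
S(1) = -569/152

Δ: Δ0=-1/2, Δ1=1/2, Δ2=-2/3
row 1: diag=8, rhs=6; c'=1/4, d'=3/4
row 2: denom=10−2·1/4=19/2; d'=(-7−2·3/4)/(19/2)=-17/19
back: M2=-17/19
back: M1=3/4−1/4·-17/19=37/38
M: M0=0, M1=37/38, M2=-17/19, M3=0
seg 0: a=-3, c=M0/2=0, d=(M1−M0)/(6·2)=37/456, b=Δ0−h0·(2M0+M1)/6=-47/57
seg 1: a=-4, c=M1/2=37/76, d=(M2−M1)/(6·2)=-71/456, b=Δ1−h1·(2M1+M2)/6=17/114
seg 2: a=-3, c=M2/2=-17/38, d=(M3−M2)/(6·3)=17/342, b=Δ2−h2·(2M2+M3)/6=13/57
t_q=1 → seg 0, τ=1; S=-3+-47/57·τ+0·τ²+37/456·τ³=-569/152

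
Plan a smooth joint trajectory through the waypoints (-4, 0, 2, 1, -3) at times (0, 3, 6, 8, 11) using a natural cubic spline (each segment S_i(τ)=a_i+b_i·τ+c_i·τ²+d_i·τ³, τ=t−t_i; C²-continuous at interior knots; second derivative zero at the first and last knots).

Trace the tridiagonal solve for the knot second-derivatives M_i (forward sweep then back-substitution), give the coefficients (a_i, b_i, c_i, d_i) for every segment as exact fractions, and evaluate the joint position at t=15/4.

Δ: Δ0=4/3, Δ1=2/3, Δ2=-1/2, Δ3=-4/3
row 1: diag=12, rhs=-4; c'=1/4, d'=-1/3
row 2: denom=10−3·1/4=37/4; d'=(-7−3·-1/3)/(37/4)=-24/37
row 3: denom=10−2·8/37=354/37; d'=(-5−2·-24/37)/(354/37)=-137/354
back: M3=-137/354
back: M2=-24/37−8/37·-137/354=-100/177
back: M1=-1/3−1/4·-100/177=-34/177
M: M0=0, M1=-34/177, M2=-100/177, M3=-137/354, M4=0
seg 0: a=-4, c=M0/2=0, d=(M1−M0)/(6·3)=-17/1593, b=Δ0−h0·(2M0+M1)/6=253/177
seg 1: a=0, c=M1/2=-17/177, d=(M2−M1)/(6·3)=-11/531, b=Δ1−h1·(2M1+M2)/6=202/177
seg 2: a=2, c=M2/2=-50/177, d=(M3−M2)/(6·2)=7/472, b=Δ2−h2·(2M2+M3)/6=1/177
seg 3: a=1, c=M3/2=-137/708, d=(M4−M3)/(6·3)=137/6372, b=Δ3−h3·(2M3+M4)/6=-335/354
t_q=15/4 → seg 1, τ=3/4; S=0+202/177·τ+-17/177·τ²+-11/531·τ³=2995/3776

  seg 0: a=-4 b=253/177 c=0 d=-17/1593
  seg 1: a=0 b=202/177 c=-17/177 d=-11/531
  seg 2: a=2 b=1/177 c=-50/177 d=7/472
  seg 3: a=1 b=-335/354 c=-137/708 d=137/6372
S(15/4) = 2995/3776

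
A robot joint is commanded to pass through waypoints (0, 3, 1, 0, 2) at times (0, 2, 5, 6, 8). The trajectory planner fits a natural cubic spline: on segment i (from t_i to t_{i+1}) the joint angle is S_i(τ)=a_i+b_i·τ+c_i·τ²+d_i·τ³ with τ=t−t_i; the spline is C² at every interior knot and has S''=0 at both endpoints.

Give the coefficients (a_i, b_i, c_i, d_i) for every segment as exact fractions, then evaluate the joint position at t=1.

Δ: Δ0=3/2, Δ1=-2/3, Δ2=-1, Δ3=1
row 1: diag=10, rhs=-13; c'=3/10, d'=-13/10
row 2: denom=8−3·3/10=71/10; d'=(-2−3·-13/10)/(71/10)=19/71
row 3: denom=6−1·10/71=416/71; d'=(12−1·19/71)/(416/71)=833/416
back: M3=833/416
back: M2=19/71−10/71·833/416=-3/208
back: M1=-13/10−3/10·-3/208=-539/416
M: M0=0, M1=-539/416, M2=-3/208, M3=833/416, M4=0
seg 0: a=0, c=M0/2=0, d=(M1−M0)/(6·2)=-539/4992, b=Δ0−h0·(2M0+M1)/6=2411/1248
seg 1: a=3, c=M1/2=-539/832, d=(M2−M1)/(6·3)=41/576, b=Δ1−h1·(2M1+M2)/6=397/624
seg 2: a=1, c=M2/2=-3/416, d=(M3−M2)/(6·1)=839/2496, b=Δ2−h2·(2M2+M3)/6=-3317/2496
seg 3: a=0, c=M3/2=833/832, d=(M4−M3)/(6·2)=-833/4992, b=Δ3−h3·(2M3+M4)/6=-209/624
t_q=1 → seg 0, τ=1; S=0+2411/1248·τ+0·τ²+-539/4992·τ³=3035/1664

  seg 0: a=0 b=2411/1248 c=0 d=-539/4992
  seg 1: a=3 b=397/624 c=-539/832 d=41/576
  seg 2: a=1 b=-3317/2496 c=-3/416 d=839/2496
  seg 3: a=0 b=-209/624 c=833/832 d=-833/4992
S(1) = 3035/1664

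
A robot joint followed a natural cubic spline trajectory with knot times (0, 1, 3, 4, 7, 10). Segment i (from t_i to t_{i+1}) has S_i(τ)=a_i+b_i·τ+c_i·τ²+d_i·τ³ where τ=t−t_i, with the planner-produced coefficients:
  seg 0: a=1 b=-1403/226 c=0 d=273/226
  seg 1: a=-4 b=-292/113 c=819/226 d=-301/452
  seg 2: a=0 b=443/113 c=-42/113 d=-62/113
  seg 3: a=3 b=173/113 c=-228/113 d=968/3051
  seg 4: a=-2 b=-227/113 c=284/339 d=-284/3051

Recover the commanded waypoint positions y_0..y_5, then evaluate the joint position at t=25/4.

y_0 = S_0(0) = a_0 = 1
y_1 = S_1(0) = a_1 = -4
y_2 = S_2(0) = a_2 = 0
y_3 = S_3(0) = a_3 = 3
y_4 = S_4(0) = a_4 = -2
y_5 = S_4(3) = -3
t_q=25/4 is in segment 3 (τ=9/4); S_3(τ)=-141/904

y_0=1 y_1=-4 y_2=0 y_3=3 y_4=-2 y_5=-3
S(25/4) = -141/904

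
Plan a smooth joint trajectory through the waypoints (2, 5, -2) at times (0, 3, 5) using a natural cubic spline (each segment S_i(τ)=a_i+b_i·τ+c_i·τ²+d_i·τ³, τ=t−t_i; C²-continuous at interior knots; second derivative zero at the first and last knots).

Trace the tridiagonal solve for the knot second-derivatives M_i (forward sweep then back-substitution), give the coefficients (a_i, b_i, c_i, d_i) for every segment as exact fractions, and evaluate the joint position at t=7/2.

Δ: Δ0=1, Δ1=-7/2
row 1: diag=10, rhs=-27; c'=1/5, d'=-27/10
back: M1=-27/10
M: M0=0, M1=-27/10, M2=0
seg 0: a=2, c=M0/2=0, d=(M1−M0)/(6·3)=-3/20, b=Δ0−h0·(2M0+M1)/6=47/20
seg 1: a=5, c=M1/2=-27/20, d=(M2−M1)/(6·2)=9/40, b=Δ1−h1·(2M1+M2)/6=-17/10
t_q=7/2 → seg 1, τ=1/2; S=5+-17/10·τ+-27/20·τ²+9/40·τ³=1229/320

  seg 0: a=2 b=47/20 c=0 d=-3/20
  seg 1: a=5 b=-17/10 c=-27/20 d=9/40
S(7/2) = 1229/320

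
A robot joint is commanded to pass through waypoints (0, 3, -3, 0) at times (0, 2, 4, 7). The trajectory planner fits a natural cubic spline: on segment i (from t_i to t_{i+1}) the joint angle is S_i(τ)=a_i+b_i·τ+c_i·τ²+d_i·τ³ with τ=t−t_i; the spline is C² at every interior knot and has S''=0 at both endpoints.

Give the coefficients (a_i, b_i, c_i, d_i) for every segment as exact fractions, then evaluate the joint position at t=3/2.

Δ: Δ0=3/2, Δ1=-3, Δ2=1
row 1: diag=8, rhs=-27; c'=1/4, d'=-27/8
row 2: denom=10−2·1/4=19/2; d'=(24−2·-27/8)/(19/2)=123/38
back: M2=123/38
back: M1=-27/8−1/4·123/38=-159/38
M: M0=0, M1=-159/38, M2=123/38, M3=0
seg 0: a=0, c=M0/2=0, d=(M1−M0)/(6·2)=-53/152, b=Δ0−h0·(2M0+M1)/6=55/19
seg 1: a=3, c=M1/2=-159/76, d=(M2−M1)/(6·2)=47/76, b=Δ1−h1·(2M1+M2)/6=-49/38
seg 2: a=-3, c=M2/2=123/76, d=(M3−M2)/(6·3)=-41/228, b=Δ2−h2·(2M2+M3)/6=-85/38
t_q=3/2 → seg 0, τ=3/2; S=0+55/19·τ+0·τ²+-53/152·τ³=3849/1216

  seg 0: a=0 b=55/19 c=0 d=-53/152
  seg 1: a=3 b=-49/38 c=-159/76 d=47/76
  seg 2: a=-3 b=-85/38 c=123/76 d=-41/228
S(3/2) = 3849/1216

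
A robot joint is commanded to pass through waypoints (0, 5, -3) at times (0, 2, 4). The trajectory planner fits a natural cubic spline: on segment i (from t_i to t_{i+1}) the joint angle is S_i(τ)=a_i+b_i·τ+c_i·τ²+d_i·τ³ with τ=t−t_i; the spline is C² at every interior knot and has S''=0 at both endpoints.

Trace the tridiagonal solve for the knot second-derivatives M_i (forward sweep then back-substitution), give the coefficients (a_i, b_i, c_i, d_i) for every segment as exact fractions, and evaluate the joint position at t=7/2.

Δ: Δ0=5/2, Δ1=-4
row 1: diag=8, rhs=-39; c'=1/4, d'=-39/8
back: M1=-39/8
M: M0=0, M1=-39/8, M2=0
seg 0: a=0, c=M0/2=0, d=(M1−M0)/(6·2)=-13/32, b=Δ0−h0·(2M0+M1)/6=33/8
seg 1: a=5, c=M1/2=-39/16, d=(M2−M1)/(6·2)=13/32, b=Δ1−h1·(2M1+M2)/6=-3/4
t_q=7/2 → seg 1, τ=3/2; S=5+-3/4·τ+-39/16·τ²+13/32·τ³=-61/256

  seg 0: a=0 b=33/8 c=0 d=-13/32
  seg 1: a=5 b=-3/4 c=-39/16 d=13/32
S(7/2) = -61/256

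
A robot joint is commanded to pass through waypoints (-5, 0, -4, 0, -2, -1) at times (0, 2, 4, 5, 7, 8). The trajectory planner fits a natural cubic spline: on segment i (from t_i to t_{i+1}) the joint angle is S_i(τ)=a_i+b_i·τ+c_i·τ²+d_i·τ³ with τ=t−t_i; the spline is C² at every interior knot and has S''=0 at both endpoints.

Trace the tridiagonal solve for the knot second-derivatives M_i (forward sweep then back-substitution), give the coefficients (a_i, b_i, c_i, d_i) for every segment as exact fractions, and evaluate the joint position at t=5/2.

Δ: Δ0=5/2, Δ1=-2, Δ2=4, Δ3=-1, Δ4=1
row 1: diag=8, rhs=-27; c'=1/4, d'=-27/8
row 2: denom=6−2·1/4=11/2; d'=(36−2·-27/8)/(11/2)=171/22
row 3: denom=6−1·2/11=64/11; d'=(-30−1·171/22)/(64/11)=-831/128
row 4: denom=6−2·11/32=85/16; d'=(12−2·-831/128)/(85/16)=1599/340
back: M4=1599/340
back: M3=-831/128−11/32·1599/340=-2757/340
back: M2=171/22−2/11·-2757/340=786/85
back: M1=-27/8−1/4·786/85=-3867/680
M: M0=0, M1=-3867/680, M2=786/85, M3=-2757/340, M4=1599/340, M5=0
seg 0: a=-5, c=M0/2=0, d=(M1−M0)/(6·2)=-1289/2720, b=Δ0−h0·(2M0+M1)/6=2989/680
seg 1: a=0, c=M1/2=-3867/1360, d=(M2−M1)/(6·2)=677/544, b=Δ1−h1·(2M1+M2)/6=-439/340
seg 2: a=-4, c=M2/2=393/85, d=(M3−M2)/(6·1)=-1967/680, b=Δ2−h2·(2M2+M3)/6=1543/680
seg 3: a=0, c=M3/2=-2757/680, d=(M4−M3)/(6·2)=363/340, b=Δ3−h3·(2M3+M4)/6=193/68
seg 4: a=-2, c=M4/2=1599/680, d=(M5−M4)/(6·1)=-533/680, b=Δ4−h4·(2M4+M5)/6=-193/340
t_q=5/2 → seg 1, τ=1/2; S=0+-439/340·τ+-3867/1360·τ²+677/544·τ³=-26131/21760

  seg 0: a=-5 b=2989/680 c=0 d=-1289/2720
  seg 1: a=0 b=-439/340 c=-3867/1360 d=677/544
  seg 2: a=-4 b=1543/680 c=393/85 d=-1967/680
  seg 3: a=0 b=193/68 c=-2757/680 d=363/340
  seg 4: a=-2 b=-193/340 c=1599/680 d=-533/680
S(5/2) = -26131/21760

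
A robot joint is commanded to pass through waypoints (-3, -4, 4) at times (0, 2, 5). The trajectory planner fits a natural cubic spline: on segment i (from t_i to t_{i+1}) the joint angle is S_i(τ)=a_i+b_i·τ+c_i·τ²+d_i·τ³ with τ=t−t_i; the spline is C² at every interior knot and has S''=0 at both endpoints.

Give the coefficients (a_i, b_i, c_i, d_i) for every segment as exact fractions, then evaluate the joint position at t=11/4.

Δ: Δ0=-1/2, Δ1=8/3
row 1: diag=10, rhs=19; c'=3/10, d'=19/10
back: M1=19/10
M: M0=0, M1=19/10, M2=0
seg 0: a=-3, c=M0/2=0, d=(M1−M0)/(6·2)=19/120, b=Δ0−h0·(2M0+M1)/6=-17/15
seg 1: a=-4, c=M1/2=19/20, d=(M2−M1)/(6·3)=-19/180, b=Δ1−h1·(2M1+M2)/6=23/30
t_q=11/4 → seg 1, τ=3/4; S=-4+23/30·τ+19/20·τ²+-19/180·τ³=-3757/1280

  seg 0: a=-3 b=-17/15 c=0 d=19/120
  seg 1: a=-4 b=23/30 c=19/20 d=-19/180
S(11/4) = -3757/1280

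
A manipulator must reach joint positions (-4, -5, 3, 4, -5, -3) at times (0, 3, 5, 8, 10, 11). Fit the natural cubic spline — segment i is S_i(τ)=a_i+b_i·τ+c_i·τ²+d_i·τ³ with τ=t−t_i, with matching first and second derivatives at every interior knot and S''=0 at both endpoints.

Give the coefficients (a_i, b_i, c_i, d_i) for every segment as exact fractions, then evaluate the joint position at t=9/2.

Δ: Δ0=-1/3, Δ1=4, Δ2=1/3, Δ3=-9/2, Δ4=2
row 1: diag=10, rhs=26; c'=1/5, d'=13/5
row 2: denom=10−2·1/5=48/5; d'=(-22−2·13/5)/(48/5)=-17/6
row 3: denom=10−3·5/16=145/16; d'=(-29−3·-17/6)/(145/16)=-328/145
row 4: denom=6−2·32/145=806/145; d'=(39−2·-328/145)/(806/145)=6311/806
back: M4=6311/806
back: M3=-328/145−32/145·6311/806=-1608/403
back: M2=-17/6−5/16·-1608/403=-1918/1209
back: M1=13/5−1/5·-1918/1209=3527/1209
M: M0=0, M1=3527/1209, M2=-1918/1209, M3=-1608/403, M4=6311/806, M5=0
seg 0: a=-4, c=M0/2=0, d=(M1−M0)/(6·3)=3527/21762, b=Δ0−h0·(2M0+M1)/6=-4333/2418
seg 1: a=-5, c=M1/2=3527/2418, d=(M2−M1)/(6·2)=-605/1612, b=Δ1−h1·(2M1+M2)/6=3124/1209
seg 2: a=3, c=M2/2=-959/1209, d=(M3−M2)/(6·3)=-1453/10881, b=Δ2−h2·(2M2+M3)/6=4733/1209
seg 3: a=4, c=M3/2=-804/403, d=(M4−M3)/(6·2)=9527/9672, b=Δ3−h3·(2M3+M4)/6=-5380/1209
seg 4: a=-5, c=M4/2=6311/1612, d=(M5−M4)/(6·1)=-6311/4836, b=Δ4−h4·(2M4+M5)/6=-1475/2418
t_q=9/2 → seg 1, τ=3/2; S=-5+3124/1209·τ+3527/2418·τ²+-605/1612·τ³=11493/12896

  seg 0: a=-4 b=-4333/2418 c=0 d=3527/21762
  seg 1: a=-5 b=3124/1209 c=3527/2418 d=-605/1612
  seg 2: a=3 b=4733/1209 c=-959/1209 d=-1453/10881
  seg 3: a=4 b=-5380/1209 c=-804/403 d=9527/9672
  seg 4: a=-5 b=-1475/2418 c=6311/1612 d=-6311/4836
S(9/2) = 11493/12896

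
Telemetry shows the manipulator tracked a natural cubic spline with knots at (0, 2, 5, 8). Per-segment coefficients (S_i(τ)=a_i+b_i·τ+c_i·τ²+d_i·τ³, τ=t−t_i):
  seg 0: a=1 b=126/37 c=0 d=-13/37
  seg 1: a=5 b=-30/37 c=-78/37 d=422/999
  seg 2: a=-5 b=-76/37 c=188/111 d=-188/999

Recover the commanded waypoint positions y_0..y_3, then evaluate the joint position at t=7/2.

y_0 = S_0(0) = a_0 = 1
y_1 = S_1(0) = a_1 = 5
y_2 = S_2(0) = a_2 = -5
y_3 = S_2(3) = -1
t_q=7/2 is in segment 1 (τ=3/2); S_1(τ)=69/148

y_0=1 y_1=5 y_2=-5 y_3=-1
S(7/2) = 69/148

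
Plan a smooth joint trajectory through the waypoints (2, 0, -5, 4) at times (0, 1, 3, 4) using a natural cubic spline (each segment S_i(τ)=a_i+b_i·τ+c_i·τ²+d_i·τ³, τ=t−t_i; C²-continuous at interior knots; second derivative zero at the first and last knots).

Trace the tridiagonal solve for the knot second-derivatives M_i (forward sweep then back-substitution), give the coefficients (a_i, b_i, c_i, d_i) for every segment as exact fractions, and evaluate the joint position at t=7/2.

  seg 0: a=2 b=-19/16 c=0 d=-13/16
  seg 1: a=0 b=-29/8 c=-39/16 d=3/2
  seg 2: a=-5 b=37/8 c=105/16 d=-35/16
S(7/2) = -169/128

Δ: Δ0=-2, Δ1=-5/2, Δ2=9
row 1: diag=6, rhs=-3; c'=1/3, d'=-1/2
row 2: denom=6−2·1/3=16/3; d'=(69−2·-1/2)/(16/3)=105/8
back: M2=105/8
back: M1=-1/2−1/3·105/8=-39/8
M: M0=0, M1=-39/8, M2=105/8, M3=0
seg 0: a=2, c=M0/2=0, d=(M1−M0)/(6·1)=-13/16, b=Δ0−h0·(2M0+M1)/6=-19/16
seg 1: a=0, c=M1/2=-39/16, d=(M2−M1)/(6·2)=3/2, b=Δ1−h1·(2M1+M2)/6=-29/8
seg 2: a=-5, c=M2/2=105/16, d=(M3−M2)/(6·1)=-35/16, b=Δ2−h2·(2M2+M3)/6=37/8
t_q=7/2 → seg 2, τ=1/2; S=-5+37/8·τ+105/16·τ²+-35/16·τ³=-169/128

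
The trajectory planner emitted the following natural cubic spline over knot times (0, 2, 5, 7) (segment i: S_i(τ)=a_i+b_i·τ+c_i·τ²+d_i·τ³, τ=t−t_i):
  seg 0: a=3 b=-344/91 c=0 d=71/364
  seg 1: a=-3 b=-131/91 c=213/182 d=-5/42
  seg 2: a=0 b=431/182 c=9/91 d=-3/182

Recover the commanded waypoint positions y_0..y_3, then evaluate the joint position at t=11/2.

y_0 = S_0(0) = a_0 = 3
y_1 = S_1(0) = a_1 = -3
y_2 = S_2(0) = a_2 = 0
y_3 = S_2(2) = 5
t_q=11/2 is in segment 2 (τ=1/2); S_2(τ)=251/208

y_0=3 y_1=-3 y_2=0 y_3=5
S(11/2) = 251/208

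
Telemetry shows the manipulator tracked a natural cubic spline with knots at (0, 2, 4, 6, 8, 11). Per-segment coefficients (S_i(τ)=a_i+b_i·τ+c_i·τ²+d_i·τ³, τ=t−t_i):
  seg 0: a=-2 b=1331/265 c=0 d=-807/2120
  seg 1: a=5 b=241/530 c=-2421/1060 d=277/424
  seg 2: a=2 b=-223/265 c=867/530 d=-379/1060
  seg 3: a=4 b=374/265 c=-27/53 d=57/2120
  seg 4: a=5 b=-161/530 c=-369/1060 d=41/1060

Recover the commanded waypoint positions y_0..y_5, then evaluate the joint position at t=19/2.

y_0=-2 y_1=5 y_2=2 y_3=4 y_4=5 y_5=2
S(19/2) = 33001/8480

y_0 = S_0(0) = a_0 = -2
y_1 = S_1(0) = a_1 = 5
y_2 = S_2(0) = a_2 = 2
y_3 = S_3(0) = a_3 = 4
y_4 = S_4(0) = a_4 = 5
y_5 = S_4(3) = 2
t_q=19/2 is in segment 4 (τ=3/2); S_4(τ)=33001/8480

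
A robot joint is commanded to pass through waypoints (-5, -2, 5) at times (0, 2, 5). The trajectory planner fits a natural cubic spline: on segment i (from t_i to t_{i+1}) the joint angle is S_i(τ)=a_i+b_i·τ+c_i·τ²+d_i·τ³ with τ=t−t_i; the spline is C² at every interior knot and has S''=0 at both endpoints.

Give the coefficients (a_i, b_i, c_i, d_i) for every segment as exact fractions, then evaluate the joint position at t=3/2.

Δ: Δ0=3/2, Δ1=7/3
row 1: diag=10, rhs=5; c'=3/10, d'=1/2
back: M1=1/2
M: M0=0, M1=1/2, M2=0
seg 0: a=-5, c=M0/2=0, d=(M1−M0)/(6·2)=1/24, b=Δ0−h0·(2M0+M1)/6=4/3
seg 1: a=-2, c=M1/2=1/4, d=(M2−M1)/(6·3)=-1/36, b=Δ1−h1·(2M1+M2)/6=11/6
t_q=3/2 → seg 0, τ=3/2; S=-5+4/3·τ+0·τ²+1/24·τ³=-183/64

  seg 0: a=-5 b=4/3 c=0 d=1/24
  seg 1: a=-2 b=11/6 c=1/4 d=-1/36
S(3/2) = -183/64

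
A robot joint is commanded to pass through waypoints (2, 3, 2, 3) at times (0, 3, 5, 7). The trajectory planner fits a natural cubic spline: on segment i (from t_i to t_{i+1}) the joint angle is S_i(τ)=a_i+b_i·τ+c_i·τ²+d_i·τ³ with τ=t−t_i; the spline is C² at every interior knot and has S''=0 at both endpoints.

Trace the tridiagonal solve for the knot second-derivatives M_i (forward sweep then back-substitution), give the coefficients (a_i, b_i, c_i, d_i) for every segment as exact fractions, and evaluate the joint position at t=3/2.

  seg 0: a=2 b=77/114 c=0 d=-13/342
  seg 1: a=3 b=-20/57 c=-13/38 d=61/456
  seg 2: a=2 b=-13/114 c=35/76 d=-35/456
S(3/2) = 877/304

Δ: Δ0=1/3, Δ1=-1/2, Δ2=1/2
row 1: diag=10, rhs=-5; c'=1/5, d'=-1/2
row 2: denom=8−2·1/5=38/5; d'=(6−2·-1/2)/(38/5)=35/38
back: M2=35/38
back: M1=-1/2−1/5·35/38=-13/19
M: M0=0, M1=-13/19, M2=35/38, M3=0
seg 0: a=2, c=M0/2=0, d=(M1−M0)/(6·3)=-13/342, b=Δ0−h0·(2M0+M1)/6=77/114
seg 1: a=3, c=M1/2=-13/38, d=(M2−M1)/(6·2)=61/456, b=Δ1−h1·(2M1+M2)/6=-20/57
seg 2: a=2, c=M2/2=35/76, d=(M3−M2)/(6·2)=-35/456, b=Δ2−h2·(2M2+M3)/6=-13/114
t_q=3/2 → seg 0, τ=3/2; S=2+77/114·τ+0·τ²+-13/342·τ³=877/304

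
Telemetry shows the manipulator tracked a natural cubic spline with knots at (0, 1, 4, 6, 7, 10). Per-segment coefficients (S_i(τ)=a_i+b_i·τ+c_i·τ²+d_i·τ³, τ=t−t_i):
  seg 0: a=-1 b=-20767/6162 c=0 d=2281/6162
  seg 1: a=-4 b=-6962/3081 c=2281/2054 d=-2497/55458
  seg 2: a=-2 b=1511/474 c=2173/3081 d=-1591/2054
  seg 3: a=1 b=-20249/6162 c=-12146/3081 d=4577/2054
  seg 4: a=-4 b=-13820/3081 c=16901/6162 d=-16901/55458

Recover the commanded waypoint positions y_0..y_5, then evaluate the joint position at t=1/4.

y_0 = S_0(0) = a_0 = -1
y_1 = S_1(0) = a_1 = -4
y_2 = S_2(0) = a_2 = -2
y_3 = S_3(0) = a_3 = 1
y_4 = S_4(0) = a_4 = -4
y_5 = S_4(3) = -1
t_q=1/4 is in segment 0 (τ=1/4); S_0(τ)=-241453/131456

y_0=-1 y_1=-4 y_2=-2 y_3=1 y_4=-4 y_5=-1
S(1/4) = -241453/131456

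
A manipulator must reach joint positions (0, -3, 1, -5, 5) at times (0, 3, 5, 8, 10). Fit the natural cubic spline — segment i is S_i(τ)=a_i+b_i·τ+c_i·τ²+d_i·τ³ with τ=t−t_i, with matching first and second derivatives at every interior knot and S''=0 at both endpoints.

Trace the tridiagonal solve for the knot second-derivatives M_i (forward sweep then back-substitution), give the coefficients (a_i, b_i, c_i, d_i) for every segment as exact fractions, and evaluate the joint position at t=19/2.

  seg 0: a=0 b=-137/58 c=0 d=79/522
  seg 1: a=-3 b=50/29 c=79/58 d=-71/116
  seg 2: a=1 b=-5/29 c=-67/29 d=148/261
  seg 3: a=-5 b=37/29 c=81/29 d=-27/58
S(19/2) = 755/464

Δ: Δ0=-1, Δ1=2, Δ2=-2, Δ3=5
row 1: diag=10, rhs=18; c'=1/5, d'=9/5
row 2: denom=10−2·1/5=48/5; d'=(-24−2·9/5)/(48/5)=-23/8
row 3: denom=10−3·5/16=145/16; d'=(42−3·-23/8)/(145/16)=162/29
back: M3=162/29
back: M2=-23/8−5/16·162/29=-134/29
back: M1=9/5−1/5·-134/29=79/29
M: M0=0, M1=79/29, M2=-134/29, M3=162/29, M4=0
seg 0: a=0, c=M0/2=0, d=(M1−M0)/(6·3)=79/522, b=Δ0−h0·(2M0+M1)/6=-137/58
seg 1: a=-3, c=M1/2=79/58, d=(M2−M1)/(6·2)=-71/116, b=Δ1−h1·(2M1+M2)/6=50/29
seg 2: a=1, c=M2/2=-67/29, d=(M3−M2)/(6·3)=148/261, b=Δ2−h2·(2M2+M3)/6=-5/29
seg 3: a=-5, c=M3/2=81/29, d=(M4−M3)/(6·2)=-27/58, b=Δ3−h3·(2M3+M4)/6=37/29
t_q=19/2 → seg 3, τ=3/2; S=-5+37/29·τ+81/29·τ²+-27/58·τ³=755/464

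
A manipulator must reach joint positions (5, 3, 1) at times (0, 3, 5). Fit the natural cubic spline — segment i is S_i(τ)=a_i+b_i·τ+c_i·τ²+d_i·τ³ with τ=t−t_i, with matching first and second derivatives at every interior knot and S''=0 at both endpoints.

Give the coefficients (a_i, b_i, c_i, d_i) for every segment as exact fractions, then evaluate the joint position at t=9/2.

  seg 0: a=5 b=-17/30 c=0 d=-1/90
  seg 1: a=3 b=-13/15 c=-1/10 d=1/60
S(9/2) = 49/32

Δ: Δ0=-2/3, Δ1=-1
row 1: diag=10, rhs=-2; c'=1/5, d'=-1/5
back: M1=-1/5
M: M0=0, M1=-1/5, M2=0
seg 0: a=5, c=M0/2=0, d=(M1−M0)/(6·3)=-1/90, b=Δ0−h0·(2M0+M1)/6=-17/30
seg 1: a=3, c=M1/2=-1/10, d=(M2−M1)/(6·2)=1/60, b=Δ1−h1·(2M1+M2)/6=-13/15
t_q=9/2 → seg 1, τ=3/2; S=3+-13/15·τ+-1/10·τ²+1/60·τ³=49/32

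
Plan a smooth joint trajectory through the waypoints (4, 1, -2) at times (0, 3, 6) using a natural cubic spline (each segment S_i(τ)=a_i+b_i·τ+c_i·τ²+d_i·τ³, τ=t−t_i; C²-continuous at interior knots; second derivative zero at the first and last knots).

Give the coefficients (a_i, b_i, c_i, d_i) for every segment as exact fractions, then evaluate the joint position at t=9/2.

Δ: Δ0=-1, Δ1=-1
row 1: diag=12, rhs=0; c'=1/4, d'=0
back: M1=0
M: M0=0, M1=0, M2=0
seg 0: a=4, c=M0/2=0, d=(M1−M0)/(6·3)=0, b=Δ0−h0·(2M0+M1)/6=-1
seg 1: a=1, c=M1/2=0, d=(M2−M1)/(6·3)=0, b=Δ1−h1·(2M1+M2)/6=-1
t_q=9/2 → seg 1, τ=3/2; S=1+-1·τ+0·τ²+0·τ³=-1/2

  seg 0: a=4 b=-1 c=0 d=0
  seg 1: a=1 b=-1 c=0 d=0
S(9/2) = -1/2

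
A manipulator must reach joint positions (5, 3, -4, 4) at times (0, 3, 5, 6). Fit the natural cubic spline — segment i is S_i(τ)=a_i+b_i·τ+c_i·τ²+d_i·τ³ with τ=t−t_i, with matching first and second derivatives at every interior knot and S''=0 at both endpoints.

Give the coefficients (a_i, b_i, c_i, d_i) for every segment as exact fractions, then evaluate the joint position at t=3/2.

Δ: Δ0=-2/3, Δ1=-7/2, Δ2=8
row 1: diag=10, rhs=-17; c'=1/5, d'=-17/10
row 2: denom=6−2·1/5=28/5; d'=(69−2·-17/10)/(28/5)=181/14
back: M2=181/14
back: M1=-17/10−1/5·181/14=-30/7
M: M0=0, M1=-30/7, M2=181/14, M3=0
seg 0: a=5, c=M0/2=0, d=(M1−M0)/(6·3)=-5/21, b=Δ0−h0·(2M0+M1)/6=31/21
seg 1: a=3, c=M1/2=-15/7, d=(M2−M1)/(6·2)=241/168, b=Δ1−h1·(2M1+M2)/6=-104/21
seg 2: a=-4, c=M2/2=181/28, d=(M3−M2)/(6·1)=-181/84, b=Δ2−h2·(2M2+M3)/6=155/42
t_q=3/2 → seg 0, τ=3/2; S=5+31/21·τ+0·τ²+-5/21·τ³=359/56

  seg 0: a=5 b=31/21 c=0 d=-5/21
  seg 1: a=3 b=-104/21 c=-15/7 d=241/168
  seg 2: a=-4 b=155/42 c=181/28 d=-181/84
S(3/2) = 359/56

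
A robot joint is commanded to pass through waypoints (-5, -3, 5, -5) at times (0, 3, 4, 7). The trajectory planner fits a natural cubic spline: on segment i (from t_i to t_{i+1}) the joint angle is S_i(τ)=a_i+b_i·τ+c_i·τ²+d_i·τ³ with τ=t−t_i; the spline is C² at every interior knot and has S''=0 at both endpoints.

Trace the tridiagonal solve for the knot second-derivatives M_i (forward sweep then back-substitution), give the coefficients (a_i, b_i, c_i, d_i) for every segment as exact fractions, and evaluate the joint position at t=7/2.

  seg 0: a=-5 b=-8/3 c=0 d=10/27
  seg 1: a=-3 b=22/3 c=10/3 d=-8/3
  seg 2: a=5 b=6 c=-14/3 d=14/27
S(7/2) = 7/6

Δ: Δ0=2/3, Δ1=8, Δ2=-10/3
row 1: diag=8, rhs=44; c'=1/8, d'=11/2
row 2: denom=8−1·1/8=63/8; d'=(-68−1·11/2)/(63/8)=-28/3
back: M2=-28/3
back: M1=11/2−1/8·-28/3=20/3
M: M0=0, M1=20/3, M2=-28/3, M3=0
seg 0: a=-5, c=M0/2=0, d=(M1−M0)/(6·3)=10/27, b=Δ0−h0·(2M0+M1)/6=-8/3
seg 1: a=-3, c=M1/2=10/3, d=(M2−M1)/(6·1)=-8/3, b=Δ1−h1·(2M1+M2)/6=22/3
seg 2: a=5, c=M2/2=-14/3, d=(M3−M2)/(6·3)=14/27, b=Δ2−h2·(2M2+M3)/6=6
t_q=7/2 → seg 1, τ=1/2; S=-3+22/3·τ+10/3·τ²+-8/3·τ³=7/6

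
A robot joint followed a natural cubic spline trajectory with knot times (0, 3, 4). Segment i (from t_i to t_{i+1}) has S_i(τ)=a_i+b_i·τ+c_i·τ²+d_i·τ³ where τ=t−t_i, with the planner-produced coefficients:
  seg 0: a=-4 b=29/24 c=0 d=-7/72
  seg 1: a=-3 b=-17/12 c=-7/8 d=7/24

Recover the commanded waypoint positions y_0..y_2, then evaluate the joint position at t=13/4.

y_0=-4 y_1=-3 y_2=-5
S(13/4) = -1743/512

y_0 = S_0(0) = a_0 = -4
y_1 = S_1(0) = a_1 = -3
y_2 = S_1(1) = -5
t_q=13/4 is in segment 1 (τ=1/4); S_1(τ)=-1743/512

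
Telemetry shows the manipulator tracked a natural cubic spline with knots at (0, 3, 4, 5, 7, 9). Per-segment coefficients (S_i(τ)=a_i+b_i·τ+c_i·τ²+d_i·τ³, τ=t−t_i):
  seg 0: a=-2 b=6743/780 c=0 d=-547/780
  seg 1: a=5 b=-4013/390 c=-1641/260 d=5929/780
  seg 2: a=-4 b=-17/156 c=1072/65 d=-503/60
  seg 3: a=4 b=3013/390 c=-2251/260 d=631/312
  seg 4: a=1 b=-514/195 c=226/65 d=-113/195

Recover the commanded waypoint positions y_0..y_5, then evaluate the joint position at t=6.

y_0=-2 y_1=5 y_2=-4 y_3=4 y_4=1 y_5=5
S(6) = 2647/520

y_0 = S_0(0) = a_0 = -2
y_1 = S_1(0) = a_1 = 5
y_2 = S_2(0) = a_2 = -4
y_3 = S_3(0) = a_3 = 4
y_4 = S_4(0) = a_4 = 1
y_5 = S_4(2) = 5
t_q=6 is in segment 3 (τ=1); S_3(τ)=2647/520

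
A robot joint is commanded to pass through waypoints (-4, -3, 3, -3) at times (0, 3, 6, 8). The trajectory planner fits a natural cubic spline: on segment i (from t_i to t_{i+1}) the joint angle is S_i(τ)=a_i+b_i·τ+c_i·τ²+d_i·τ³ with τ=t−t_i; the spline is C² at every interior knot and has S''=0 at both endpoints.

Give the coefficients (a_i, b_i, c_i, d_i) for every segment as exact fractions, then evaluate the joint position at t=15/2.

Δ: Δ0=1/3, Δ1=2, Δ2=-3
row 1: diag=12, rhs=10; c'=1/4, d'=5/6
row 2: denom=10−3·1/4=37/4; d'=(-30−3·5/6)/(37/4)=-130/37
back: M2=-130/37
back: M1=5/6−1/4·-130/37=190/111
M: M0=0, M1=190/111, M2=-130/37, M3=0
seg 0: a=-4, c=M0/2=0, d=(M1−M0)/(6·3)=95/999, b=Δ0−h0·(2M0+M1)/6=-58/111
seg 1: a=-3, c=M1/2=95/111, d=(M2−M1)/(6·3)=-290/999, b=Δ1−h1·(2M1+M2)/6=227/111
seg 2: a=3, c=M2/2=-65/37, d=(M3−M2)/(6·2)=65/222, b=Δ2−h2·(2M2+M3)/6=-73/111
t_q=15/2 → seg 2, τ=3/2; S=3+-73/111·τ+-65/37·τ²+65/222·τ³=-563/592

  seg 0: a=-4 b=-58/111 c=0 d=95/999
  seg 1: a=-3 b=227/111 c=95/111 d=-290/999
  seg 2: a=3 b=-73/111 c=-65/37 d=65/222
S(15/2) = -563/592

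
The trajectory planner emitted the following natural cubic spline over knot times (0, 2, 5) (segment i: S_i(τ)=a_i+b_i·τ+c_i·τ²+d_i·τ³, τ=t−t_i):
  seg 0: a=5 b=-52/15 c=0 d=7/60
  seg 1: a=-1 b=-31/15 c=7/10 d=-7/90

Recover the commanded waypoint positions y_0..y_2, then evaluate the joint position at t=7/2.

y_0=5 y_1=-1 y_2=-3
S(7/2) = -223/80

y_0 = S_0(0) = a_0 = 5
y_1 = S_1(0) = a_1 = -1
y_2 = S_1(3) = -3
t_q=7/2 is in segment 1 (τ=3/2); S_1(τ)=-223/80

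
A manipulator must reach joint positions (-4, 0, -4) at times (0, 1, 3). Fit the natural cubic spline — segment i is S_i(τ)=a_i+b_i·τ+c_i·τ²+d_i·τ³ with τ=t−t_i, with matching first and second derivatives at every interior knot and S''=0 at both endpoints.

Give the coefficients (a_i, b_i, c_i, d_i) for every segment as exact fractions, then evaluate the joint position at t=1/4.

  seg 0: a=-4 b=5 c=0 d=-1
  seg 1: a=0 b=2 c=-3 d=1/2
S(1/4) = -177/64

Δ: Δ0=4, Δ1=-2
row 1: diag=6, rhs=-36; c'=1/3, d'=-6
back: M1=-6
M: M0=0, M1=-6, M2=0
seg 0: a=-4, c=M0/2=0, d=(M1−M0)/(6·1)=-1, b=Δ0−h0·(2M0+M1)/6=5
seg 1: a=0, c=M1/2=-3, d=(M2−M1)/(6·2)=1/2, b=Δ1−h1·(2M1+M2)/6=2
t_q=1/4 → seg 0, τ=1/4; S=-4+5·τ+0·τ²+-1·τ³=-177/64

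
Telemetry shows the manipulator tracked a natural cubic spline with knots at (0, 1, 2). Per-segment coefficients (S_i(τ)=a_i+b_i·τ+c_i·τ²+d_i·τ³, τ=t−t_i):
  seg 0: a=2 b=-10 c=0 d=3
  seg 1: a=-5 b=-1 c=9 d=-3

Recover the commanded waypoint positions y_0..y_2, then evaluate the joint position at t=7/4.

y_0 = S_0(0) = a_0 = 2
y_1 = S_1(0) = a_1 = -5
y_2 = S_1(1) = 0
t_q=7/4 is in segment 1 (τ=3/4); S_1(τ)=-125/64

y_0=2 y_1=-5 y_2=0
S(7/4) = -125/64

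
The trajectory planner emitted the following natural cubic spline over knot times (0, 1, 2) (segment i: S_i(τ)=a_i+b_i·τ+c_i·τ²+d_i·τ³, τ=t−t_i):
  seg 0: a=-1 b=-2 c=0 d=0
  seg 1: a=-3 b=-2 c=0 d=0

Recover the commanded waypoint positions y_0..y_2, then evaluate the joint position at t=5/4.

y_0=-1 y_1=-3 y_2=-5
S(5/4) = -7/2

y_0 = S_0(0) = a_0 = -1
y_1 = S_1(0) = a_1 = -3
y_2 = S_1(1) = -5
t_q=5/4 is in segment 1 (τ=1/4); S_1(τ)=-7/2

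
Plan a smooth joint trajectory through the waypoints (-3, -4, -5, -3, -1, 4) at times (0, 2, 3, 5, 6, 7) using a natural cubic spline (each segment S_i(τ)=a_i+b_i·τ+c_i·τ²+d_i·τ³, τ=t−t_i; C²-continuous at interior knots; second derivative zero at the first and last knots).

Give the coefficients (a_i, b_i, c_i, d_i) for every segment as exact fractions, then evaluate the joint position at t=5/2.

  seg 0: a=-3 b=-289/1418 c=0 d=-105/1418
  seg 1: a=-4 b=-1549/1418 c=-315/709 d=761/1418
  seg 2: a=-5 b=-263/709 c=1653/1418 d=-681/2836
  seg 3: a=-3 b=1000/709 c=-195/709 d=613/709
  seg 4: a=-1 b=2449/709 c=1644/709 d=-548/709
S(5/2) = -52071/11344

Δ: Δ0=-1/2, Δ1=-1, Δ2=1, Δ3=2, Δ4=5
row 1: diag=6, rhs=-3; c'=1/6, d'=-1/2
row 2: denom=6−1·1/6=35/6; d'=(12−1·-1/2)/(35/6)=15/7
row 3: denom=6−2·12/35=186/35; d'=(6−2·15/7)/(186/35)=10/31
row 4: denom=4−1·35/186=709/186; d'=(18−1·10/31)/(709/186)=3288/709
back: M4=3288/709
back: M3=10/31−35/186·3288/709=-390/709
back: M2=15/7−12/35·-390/709=1653/709
back: M1=-1/2−1/6·1653/709=-630/709
M: M0=0, M1=-630/709, M2=1653/709, M3=-390/709, M4=3288/709, M5=0
seg 0: a=-3, c=M0/2=0, d=(M1−M0)/(6·2)=-105/1418, b=Δ0−h0·(2M0+M1)/6=-289/1418
seg 1: a=-4, c=M1/2=-315/709, d=(M2−M1)/(6·1)=761/1418, b=Δ1−h1·(2M1+M2)/6=-1549/1418
seg 2: a=-5, c=M2/2=1653/1418, d=(M3−M2)/(6·2)=-681/2836, b=Δ2−h2·(2M2+M3)/6=-263/709
seg 3: a=-3, c=M3/2=-195/709, d=(M4−M3)/(6·1)=613/709, b=Δ3−h3·(2M3+M4)/6=1000/709
seg 4: a=-1, c=M4/2=1644/709, d=(M5−M4)/(6·1)=-548/709, b=Δ4−h4·(2M4+M5)/6=2449/709
t_q=5/2 → seg 1, τ=1/2; S=-4+-1549/1418·τ+-315/709·τ²+761/1418·τ³=-52071/11344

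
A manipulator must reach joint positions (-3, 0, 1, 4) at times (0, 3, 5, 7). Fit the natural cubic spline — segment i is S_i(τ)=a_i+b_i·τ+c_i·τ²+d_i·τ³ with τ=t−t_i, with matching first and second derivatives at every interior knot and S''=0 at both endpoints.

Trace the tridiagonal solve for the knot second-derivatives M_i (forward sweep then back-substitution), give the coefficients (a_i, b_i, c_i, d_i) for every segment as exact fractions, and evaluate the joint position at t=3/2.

  seg 0: a=-3 b=47/38 c=0 d=-1/38
  seg 1: a=0 b=10/19 c=-9/38 d=17/152
  seg 2: a=1 b=35/38 c=33/76 d=-11/152
S(3/2) = -375/304

Δ: Δ0=1, Δ1=1/2, Δ2=3/2
row 1: diag=10, rhs=-3; c'=1/5, d'=-3/10
row 2: denom=8−2·1/5=38/5; d'=(6−2·-3/10)/(38/5)=33/38
back: M2=33/38
back: M1=-3/10−1/5·33/38=-9/19
M: M0=0, M1=-9/19, M2=33/38, M3=0
seg 0: a=-3, c=M0/2=0, d=(M1−M0)/(6·3)=-1/38, b=Δ0−h0·(2M0+M1)/6=47/38
seg 1: a=0, c=M1/2=-9/38, d=(M2−M1)/(6·2)=17/152, b=Δ1−h1·(2M1+M2)/6=10/19
seg 2: a=1, c=M2/2=33/76, d=(M3−M2)/(6·2)=-11/152, b=Δ2−h2·(2M2+M3)/6=35/38
t_q=3/2 → seg 0, τ=3/2; S=-3+47/38·τ+0·τ²+-1/38·τ³=-375/304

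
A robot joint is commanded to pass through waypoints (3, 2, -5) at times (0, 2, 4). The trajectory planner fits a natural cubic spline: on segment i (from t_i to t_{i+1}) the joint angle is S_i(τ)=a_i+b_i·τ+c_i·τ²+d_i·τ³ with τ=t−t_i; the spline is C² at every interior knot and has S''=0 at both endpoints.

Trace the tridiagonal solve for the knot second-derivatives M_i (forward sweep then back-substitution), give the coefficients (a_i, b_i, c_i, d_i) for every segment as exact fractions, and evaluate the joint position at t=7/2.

  seg 0: a=3 b=1/4 c=0 d=-3/16
  seg 1: a=2 b=-2 c=-9/8 d=3/16
S(7/2) = -371/128

Δ: Δ0=-1/2, Δ1=-7/2
row 1: diag=8, rhs=-18; c'=1/4, d'=-9/4
back: M1=-9/4
M: M0=0, M1=-9/4, M2=0
seg 0: a=3, c=M0/2=0, d=(M1−M0)/(6·2)=-3/16, b=Δ0−h0·(2M0+M1)/6=1/4
seg 1: a=2, c=M1/2=-9/8, d=(M2−M1)/(6·2)=3/16, b=Δ1−h1·(2M1+M2)/6=-2
t_q=7/2 → seg 1, τ=3/2; S=2+-2·τ+-9/8·τ²+3/16·τ³=-371/128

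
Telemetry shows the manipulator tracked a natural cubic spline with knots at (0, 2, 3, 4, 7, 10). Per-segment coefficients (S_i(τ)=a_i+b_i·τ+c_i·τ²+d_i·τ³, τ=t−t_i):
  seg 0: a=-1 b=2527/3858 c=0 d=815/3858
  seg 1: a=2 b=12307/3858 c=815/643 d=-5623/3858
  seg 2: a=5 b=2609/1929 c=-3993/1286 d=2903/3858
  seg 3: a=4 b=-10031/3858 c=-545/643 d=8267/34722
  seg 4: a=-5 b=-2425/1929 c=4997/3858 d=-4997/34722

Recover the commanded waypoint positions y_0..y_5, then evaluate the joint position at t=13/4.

y_0 = S_0(0) = a_0 = -1
y_1 = S_1(0) = a_1 = 2
y_2 = S_2(0) = a_2 = 5
y_3 = S_3(0) = a_3 = 4
y_4 = S_4(0) = a_4 = -5
y_5 = S_4(3) = -1
t_q=13/4 is in segment 2 (τ=1/4); S_2(τ)=424345/82304

y_0=-1 y_1=2 y_2=5 y_3=4 y_4=-5 y_5=-1
S(13/4) = 424345/82304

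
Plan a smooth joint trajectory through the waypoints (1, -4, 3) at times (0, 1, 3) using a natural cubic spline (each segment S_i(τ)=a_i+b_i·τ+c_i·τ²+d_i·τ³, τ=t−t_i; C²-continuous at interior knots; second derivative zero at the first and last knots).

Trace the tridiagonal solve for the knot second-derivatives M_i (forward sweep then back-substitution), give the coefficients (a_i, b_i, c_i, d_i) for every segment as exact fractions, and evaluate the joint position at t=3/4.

  seg 0: a=1 b=-77/12 c=0 d=17/12
  seg 1: a=-4 b=-13/6 c=17/4 d=-17/24
S(3/4) = -823/256

Δ: Δ0=-5, Δ1=7/2
row 1: diag=6, rhs=51; c'=1/3, d'=17/2
back: M1=17/2
M: M0=0, M1=17/2, M2=0
seg 0: a=1, c=M0/2=0, d=(M1−M0)/(6·1)=17/12, b=Δ0−h0·(2M0+M1)/6=-77/12
seg 1: a=-4, c=M1/2=17/4, d=(M2−M1)/(6·2)=-17/24, b=Δ1−h1·(2M1+M2)/6=-13/6
t_q=3/4 → seg 0, τ=3/4; S=1+-77/12·τ+0·τ²+17/12·τ³=-823/256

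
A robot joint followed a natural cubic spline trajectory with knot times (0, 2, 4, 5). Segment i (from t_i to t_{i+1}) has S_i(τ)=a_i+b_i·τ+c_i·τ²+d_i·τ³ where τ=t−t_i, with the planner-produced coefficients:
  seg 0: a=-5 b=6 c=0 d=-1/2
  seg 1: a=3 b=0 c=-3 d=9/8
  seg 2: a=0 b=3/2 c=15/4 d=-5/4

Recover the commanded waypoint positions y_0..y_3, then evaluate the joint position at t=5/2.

y_0=-5 y_1=3 y_2=0 y_3=4
S(5/2) = 153/64

y_0 = S_0(0) = a_0 = -5
y_1 = S_1(0) = a_1 = 3
y_2 = S_2(0) = a_2 = 0
y_3 = S_2(1) = 4
t_q=5/2 is in segment 1 (τ=1/2); S_1(τ)=153/64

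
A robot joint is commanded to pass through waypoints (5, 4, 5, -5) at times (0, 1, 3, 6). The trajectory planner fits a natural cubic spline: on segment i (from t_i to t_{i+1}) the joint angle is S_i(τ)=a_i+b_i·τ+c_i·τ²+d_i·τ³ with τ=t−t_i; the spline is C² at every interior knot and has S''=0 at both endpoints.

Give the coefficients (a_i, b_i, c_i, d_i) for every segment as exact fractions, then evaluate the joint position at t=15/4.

  seg 0: a=5 b=-59/42 c=0 d=17/42
  seg 1: a=4 b=-4/21 c=17/14 d=-73/168
  seg 2: a=5 b=-23/42 c=-39/28 d=13/84
S(15/4) = 991/256

Δ: Δ0=-1, Δ1=1/2, Δ2=-10/3
row 1: diag=6, rhs=9; c'=1/3, d'=3/2
row 2: denom=10−2·1/3=28/3; d'=(-23−2·3/2)/(28/3)=-39/14
back: M2=-39/14
back: M1=3/2−1/3·-39/14=17/7
M: M0=0, M1=17/7, M2=-39/14, M3=0
seg 0: a=5, c=M0/2=0, d=(M1−M0)/(6·1)=17/42, b=Δ0−h0·(2M0+M1)/6=-59/42
seg 1: a=4, c=M1/2=17/14, d=(M2−M1)/(6·2)=-73/168, b=Δ1−h1·(2M1+M2)/6=-4/21
seg 2: a=5, c=M2/2=-39/28, d=(M3−M2)/(6·3)=13/84, b=Δ2−h2·(2M2+M3)/6=-23/42
t_q=15/4 → seg 2, τ=3/4; S=5+-23/42·τ+-39/28·τ²+13/84·τ³=991/256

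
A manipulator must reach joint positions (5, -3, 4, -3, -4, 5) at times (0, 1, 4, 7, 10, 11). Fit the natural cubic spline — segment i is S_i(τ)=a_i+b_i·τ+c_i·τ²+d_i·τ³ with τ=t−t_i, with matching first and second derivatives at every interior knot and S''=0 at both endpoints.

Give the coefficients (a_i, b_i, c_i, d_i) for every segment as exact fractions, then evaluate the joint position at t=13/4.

  seg 0: a=5 b=-22366/2331 c=0 d=3718/2331
  seg 1: a=-3 b=-11212/2331 c=3718/777 d=-16811/20979
  seg 2: a=4 b=5279/2331 c=-5657/2331 d=169/567
  seg 3: a=-3 b=-9904/2331 c=596/2331 d=7339/20979
  seg 4: a=-4 b=15689/2331 c=2645/777 d=-2645/2331
S(13/4) = 21125/16576

Δ: Δ0=-8, Δ1=7/3, Δ2=-7/3, Δ3=-1/3, Δ4=9
row 1: diag=8, rhs=62; c'=3/8, d'=31/4
row 2: denom=12−3·3/8=87/8; d'=(-28−3·31/4)/(87/8)=-410/87
row 3: denom=12−3·8/29=324/29; d'=(12−3·-410/87)/(324/29)=379/162
row 4: denom=8−3·29/108=259/36; d'=(56−3·379/162)/(259/36)=5290/777
back: M4=5290/777
back: M3=379/162−29/108·5290/777=1192/2331
back: M2=-410/87−8/29·1192/2331=-11314/2331
back: M1=31/4−3/8·-11314/2331=7436/777
M: M0=0, M1=7436/777, M2=-11314/2331, M3=1192/2331, M4=5290/777, M5=0
seg 0: a=5, c=M0/2=0, d=(M1−M0)/(6·1)=3718/2331, b=Δ0−h0·(2M0+M1)/6=-22366/2331
seg 1: a=-3, c=M1/2=3718/777, d=(M2−M1)/(6·3)=-16811/20979, b=Δ1−h1·(2M1+M2)/6=-11212/2331
seg 2: a=4, c=M2/2=-5657/2331, d=(M3−M2)/(6·3)=169/567, b=Δ2−h2·(2M2+M3)/6=5279/2331
seg 3: a=-3, c=M3/2=596/2331, d=(M4−M3)/(6·3)=7339/20979, b=Δ3−h3·(2M3+M4)/6=-9904/2331
seg 4: a=-4, c=M4/2=2645/777, d=(M5−M4)/(6·1)=-2645/2331, b=Δ4−h4·(2M4+M5)/6=15689/2331
t_q=13/4 → seg 1, τ=9/4; S=-3+-11212/2331·τ+3718/777·τ²+-16811/20979·τ³=21125/16576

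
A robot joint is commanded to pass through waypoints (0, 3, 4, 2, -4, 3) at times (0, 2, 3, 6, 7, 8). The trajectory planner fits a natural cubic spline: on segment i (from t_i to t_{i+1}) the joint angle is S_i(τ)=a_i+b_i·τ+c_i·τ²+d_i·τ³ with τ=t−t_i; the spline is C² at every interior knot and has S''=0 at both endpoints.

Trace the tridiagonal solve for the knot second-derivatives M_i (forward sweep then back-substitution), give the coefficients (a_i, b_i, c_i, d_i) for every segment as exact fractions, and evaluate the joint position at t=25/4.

  seg 0: a=0 b=13057/7446 c=0 d=-236/3723
  seg 1: a=3 b=7393/7446 c=-472/1241 d=2885/7446
  seg 2: a=4 b=5192/3723 c=1941/2482 d=-10939/22338
  seg 3: a=2 b=-53129/7446 c=-4499/1241 d=35447/7446
  seg 4: a=-4 b=-388/3723 c=26449/2482 d=-26449/7446
S(25/4) = 10165/158848

Δ: Δ0=3/2, Δ1=1, Δ2=-2/3, Δ3=-6, Δ4=7
row 1: diag=6, rhs=-3; c'=1/6, d'=-1/2
row 2: denom=8−1·1/6=47/6; d'=(-10−1·-1/2)/(47/6)=-57/47
row 3: denom=8−3·18/47=322/47; d'=(-32−3·-57/47)/(322/47)=-1333/322
row 4: denom=4−1·47/322=1241/322; d'=(78−1·-1333/322)/(1241/322)=26449/1241
back: M4=26449/1241
back: M3=-1333/322−47/322·26449/1241=-8998/1241
back: M2=-57/47−18/47·-8998/1241=1941/1241
back: M1=-1/2−1/6·1941/1241=-944/1241
M: M0=0, M1=-944/1241, M2=1941/1241, M3=-8998/1241, M4=26449/1241, M5=0
seg 0: a=0, c=M0/2=0, d=(M1−M0)/(6·2)=-236/3723, b=Δ0−h0·(2M0+M1)/6=13057/7446
seg 1: a=3, c=M1/2=-472/1241, d=(M2−M1)/(6·1)=2885/7446, b=Δ1−h1·(2M1+M2)/6=7393/7446
seg 2: a=4, c=M2/2=1941/2482, d=(M3−M2)/(6·3)=-10939/22338, b=Δ2−h2·(2M2+M3)/6=5192/3723
seg 3: a=2, c=M3/2=-4499/1241, d=(M4−M3)/(6·1)=35447/7446, b=Δ3−h3·(2M3+M4)/6=-53129/7446
seg 4: a=-4, c=M4/2=26449/2482, d=(M5−M4)/(6·1)=-26449/7446, b=Δ4−h4·(2M4+M5)/6=-388/3723
t_q=25/4 → seg 3, τ=1/4; S=2+-53129/7446·τ+-4499/1241·τ²+35447/7446·τ³=10165/158848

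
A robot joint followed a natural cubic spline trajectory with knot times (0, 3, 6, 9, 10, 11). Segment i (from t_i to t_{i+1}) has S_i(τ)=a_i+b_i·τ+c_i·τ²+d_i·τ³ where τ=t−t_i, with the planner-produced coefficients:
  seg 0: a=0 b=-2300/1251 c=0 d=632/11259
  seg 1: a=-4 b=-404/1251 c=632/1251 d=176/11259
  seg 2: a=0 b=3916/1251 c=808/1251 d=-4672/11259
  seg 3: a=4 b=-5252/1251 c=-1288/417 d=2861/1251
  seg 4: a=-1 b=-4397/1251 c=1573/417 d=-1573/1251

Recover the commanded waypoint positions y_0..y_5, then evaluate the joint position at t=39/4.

y_0 = S_0(0) = a_0 = 0
y_1 = S_1(0) = a_1 = -4
y_2 = S_2(0) = a_2 = 0
y_3 = S_3(0) = a_3 = 4
y_4 = S_4(0) = a_4 = -1
y_5 = S_4(1) = -2
t_q=39/4 is in segment 3 (τ=3/4); S_3(τ)=2101/26688

y_0=0 y_1=-4 y_2=0 y_3=4 y_4=-1 y_5=-2
S(39/4) = 2101/26688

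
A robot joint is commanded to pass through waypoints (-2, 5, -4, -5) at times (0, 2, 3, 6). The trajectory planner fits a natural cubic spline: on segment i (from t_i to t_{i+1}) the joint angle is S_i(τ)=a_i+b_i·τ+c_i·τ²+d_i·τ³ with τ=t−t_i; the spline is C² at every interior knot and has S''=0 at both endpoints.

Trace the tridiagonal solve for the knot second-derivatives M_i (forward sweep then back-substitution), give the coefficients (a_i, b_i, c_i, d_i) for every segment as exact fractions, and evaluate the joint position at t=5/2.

  seg 0: a=-2 b=2291/282 c=0 d=-163/141
  seg 1: a=5 b=-1621/282 c=-326/47 d=1039/282
  seg 2: a=-4 b=-1208/141 c=387/94 d=-43/94
S(5/2) = 641/752

Δ: Δ0=7/2, Δ1=-9, Δ2=-1/3
row 1: diag=6, rhs=-75; c'=1/6, d'=-25/2
row 2: denom=8−1·1/6=47/6; d'=(52−1·-25/2)/(47/6)=387/47
back: M2=387/47
back: M1=-25/2−1/6·387/47=-652/47
M: M0=0, M1=-652/47, M2=387/47, M3=0
seg 0: a=-2, c=M0/2=0, d=(M1−M0)/(6·2)=-163/141, b=Δ0−h0·(2M0+M1)/6=2291/282
seg 1: a=5, c=M1/2=-326/47, d=(M2−M1)/(6·1)=1039/282, b=Δ1−h1·(2M1+M2)/6=-1621/282
seg 2: a=-4, c=M2/2=387/94, d=(M3−M2)/(6·3)=-43/94, b=Δ2−h2·(2M2+M3)/6=-1208/141
t_q=5/2 → seg 1, τ=1/2; S=5+-1621/282·τ+-326/47·τ²+1039/282·τ³=641/752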